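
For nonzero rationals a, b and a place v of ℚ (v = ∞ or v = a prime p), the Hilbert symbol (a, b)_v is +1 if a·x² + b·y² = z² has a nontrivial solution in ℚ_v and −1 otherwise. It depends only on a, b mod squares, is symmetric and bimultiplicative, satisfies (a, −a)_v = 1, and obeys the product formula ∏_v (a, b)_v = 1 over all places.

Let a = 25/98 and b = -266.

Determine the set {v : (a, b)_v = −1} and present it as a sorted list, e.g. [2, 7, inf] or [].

[2, 19]

Mod squares: a ≡ 2, b ≡ -266. Check v ∈ {∞, 2, 5, 7, 19}.
v=5: a=5^2·(≡2), b=5^0·(≡4) mod 5; (2|5)=-1, (4|5)=+1; (−1)^{2·0·2}·(-1)^0·(+1)^2 = +1.
v=19: a=19^0·(≡2), b=19^1·(≡5) mod 19; (2|19)=-1, (5|19)=+1; (−1)^{0·1·9}·(-1)^1·(+1)^0 = -1.
v=7: a=7^-2·(≡2), b=7^1·(≡4) mod 7; (2|7)=+1, (4|7)=+1; (−1)^{-2·1·3}·(+1)^1·(+1)^-2 = +1.
v=∞: 2 > 0 and -266 < 0  ⇒  (a,b)_∞ = +1.
v=2: v_2(a)=-1, v_2(b)=1; units ≡ 1, 3 (mod 8); ε·ε+αω+βω = 0·1+-1·1+1·0 ≡ 1  ⇒  (a,b)_2 = -1.
Ram(2, -266) = {2, 19}; no ℚ_2-point on the conic.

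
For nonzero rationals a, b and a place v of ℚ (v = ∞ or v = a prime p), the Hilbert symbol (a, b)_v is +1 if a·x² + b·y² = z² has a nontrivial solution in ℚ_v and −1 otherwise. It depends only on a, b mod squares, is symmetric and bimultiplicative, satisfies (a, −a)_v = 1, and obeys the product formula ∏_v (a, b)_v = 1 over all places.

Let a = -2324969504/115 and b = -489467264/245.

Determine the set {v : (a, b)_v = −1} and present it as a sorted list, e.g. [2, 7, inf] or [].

[2, 5, 17, inf]

Mod squares: a ≡ -817190, b ≡ -1870. Check v ∈ {∞, 2, 5, 7, 11, 13, 17, 19, 23}.
v=19: a=19^1·(≡5), b=19^0·(≡9) mod 19; (5|19)=+1, (9|19)=+1; (−1)^{1·0·9}·(+1)^0·(+1)^1 = +1.
v=2: v_2(a)=5, v_2(b)=7; units ≡ 5, 1 (mod 8); ε·ε+αω+βω = 0·0+5·0+7·1 ≡ 1  ⇒  (a,b)_2 = -1.
v=13: a=13^2·(≡9), b=13^2·(≡6) mod 13; (9|13)=+1, (6|13)=-1; (−1)^{2·2·6}·(+1)^2·(-1)^2 = +1.
v=23: a=23^-1·(≡11), b=23^0·(≡4) mod 23; (11|23)=-1, (4|23)=+1; (−1)^{-1·0·11}·(-1)^0·(+1)^-1 = +1.
v=11: a=11^3·(≡1), b=11^3·(≡10) mod 11; (1|11)=+1, (10|11)=-1; (−1)^{3·3·5}·(+1)^3·(-1)^3 = +1.
v=7: a=7^0·(≡1), b=7^-2·(≡3) mod 7; (1|7)=+1, (3|7)=-1; (−1)^{0·-2·3}·(+1)^-2·(-1)^0 = +1.
v=17: a=17^1·(≡5), b=17^1·(≡4) mod 17; (5|17)=-1, (4|17)=+1; (−1)^{1·1·8}·(-1)^1·(+1)^1 = -1.
v=∞: -817190 < 0 and -1870 < 0  ⇒  (a,b)_∞ = -1.
v=5: a=5^-1·(≡2), b=5^-1·(≡4) mod 5; (2|5)=-1, (4|5)=+1; (−1)^{-1·-1·2}·(-1)^-1·(+1)^-1 = -1.
(-817190, -1870 / ℚ) ramifies at {2, 5, 17, ∞}: a division algebra.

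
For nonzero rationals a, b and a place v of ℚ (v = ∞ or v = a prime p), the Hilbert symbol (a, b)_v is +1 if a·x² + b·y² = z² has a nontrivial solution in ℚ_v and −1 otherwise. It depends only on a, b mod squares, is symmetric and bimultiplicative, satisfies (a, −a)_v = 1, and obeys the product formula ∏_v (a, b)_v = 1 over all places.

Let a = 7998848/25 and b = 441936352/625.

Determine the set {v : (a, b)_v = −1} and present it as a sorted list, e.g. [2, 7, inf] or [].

[11, 13]

(a, b) ≡ (124982, 163438) mod (ℚ^×)²; places V = {2, 5, 11, 13, 17, 19, 23, ∞}.
(a,b)_17: α=0, u≡1; β=1, v≡2 (mod 17); (1|17)=+1, (2|17)=+1; sign (−1)^0·+1^1·+1^0 = +1.
(a,b)_∞: sgn(124982)=+, sgn(163438)=+, so +1.
(a,b)_2: α=7, β=5; u≡3, v≡7 (mod 8); ε(u)ε(v)=1·1, αω(v)=7·0, βω(u)=5·1; sum ≡ 0  ⇒  +1.
(a,b)_19: α=1, u≡11; β=1, v≡15 (mod 19); (11|19)=+1, (15|19)=-1; sign (−1)^1·+1^1·-1^1 = +1.
(a,b)_11: α=1, u≡8; β=1, v≡8 (mod 11); (8|11)=-1, (8|11)=-1; sign (−1)^1·-1^1·-1^1 = -1.
(a,b)_23: α=1, u≡8; β=1, v≡14 (mod 23); (8|23)=+1, (14|23)=-1; sign (−1)^1·+1^1·-1^1 = +1.
(a,b)_13: α=1, u≡7; β=2, v≡6 (mod 13); (7|13)=-1, (6|13)=-1; sign (−1)^0·-1^2·-1^1 = -1.
(a,b)_5: α=-2, u≡3; β=-4, v≡2 (mod 5); (3|5)=-1, (2|5)=-1; sign (−1)^0·-1^-4·-1^-2 = +1.
|Ram(124982, 163438)| = 2, even; anisotropic at {11, 13}.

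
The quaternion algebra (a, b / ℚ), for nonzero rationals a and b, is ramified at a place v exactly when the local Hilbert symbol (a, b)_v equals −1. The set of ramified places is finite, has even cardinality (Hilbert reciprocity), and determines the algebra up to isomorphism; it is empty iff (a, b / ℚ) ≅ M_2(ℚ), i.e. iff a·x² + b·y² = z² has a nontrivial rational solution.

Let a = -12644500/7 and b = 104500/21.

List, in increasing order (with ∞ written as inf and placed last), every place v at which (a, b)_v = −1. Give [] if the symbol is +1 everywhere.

(a, b) ≡ (-7315, 21945) mod (ℚ^×)²; places V = {2, 3, 5, 7, 11, 19, ∞}.
(a,b)_∞: sgn(-7315)=−, sgn(21945)=+, so +1.
(a,b)_3: α=0, u≡2; β=-1, v≡1 (mod 3); (2|3)=-1, (1|3)=+1; sign (−1)^0·-1^-1·+1^0 = -1.
(a,b)_7: α=-1, u≡6; β=-1, v≡6 (mod 7); (6|7)=-1, (6|7)=-1; sign (−1)^1·-1^-1·-1^-1 = -1.
(a,b)_2: α=2, β=2; u≡5, v≡1 (mod 8); ε(u)ε(v)=0·0, αω(v)=2·0, βω(u)=2·1; sum ≡ 0  ⇒  +1.
(a,b)_19: α=1, u≡10; β=1, v≡14 (mod 19); (10|19)=-1, (14|19)=-1; sign (−1)^1·-1^1·-1^1 = -1.
(a,b)_11: α=3, u≡10; β=1, v≡4 (mod 11); (10|11)=-1, (4|11)=+1; sign (−1)^1·-1^1·+1^3 = +1.
(a,b)_5: α=3, u≡2; β=3, v≡1 (mod 5); (2|5)=-1, (1|5)=+1; sign (−1)^0·-1^3·+1^3 = -1.
(-7315, 21945 / ℚ) ramifies at {3, 5, 7, 19}: a division algebra.

[3, 5, 7, 19]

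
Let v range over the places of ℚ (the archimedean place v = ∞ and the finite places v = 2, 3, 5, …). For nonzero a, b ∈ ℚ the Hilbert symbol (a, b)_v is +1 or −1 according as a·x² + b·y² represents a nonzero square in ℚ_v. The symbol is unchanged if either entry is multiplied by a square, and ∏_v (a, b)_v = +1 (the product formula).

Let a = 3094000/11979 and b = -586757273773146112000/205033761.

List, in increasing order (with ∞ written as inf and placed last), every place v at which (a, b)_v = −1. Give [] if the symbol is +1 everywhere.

[5, 11]

(a, b) ≡ (85085, -1105) mod (ℚ^×)²; places V = {2, 3, 5, 7, 11, 13, 17, 23, 37, 43, ∞}.
(a,b)_∞: sgn(85085)=+, sgn(-1105)=−, so +1.
(a,b)_13: α=1, u≡8; β=3, v≡7 (mod 13); (8|13)=-1, (7|13)=-1; sign (−1)^0·-1^3·-1^1 = +1.
(a,b)_43: α=0, u≡6; β=-2, v≡11 (mod 43); (6|43)=+1, (11|43)=+1; sign (−1)^0·+1^-2·+1^0 = +1.
(a,b)_37: α=0, u≡18; β=-2, v≡24 (mod 37); (18|37)=-1, (24|37)=-1; sign (−1)^0·-1^-2·-1^0 = +1.
(a,b)_11: α=-3, u≡7; β=0, v≡6 (mod 11); (7|11)=-1, (6|11)=-1; sign (−1)^0·-1^0·-1^-3 = -1.
(a,b)_7: α=1, u≡3; β=2, v≡2 (mod 7); (3|7)=-1, (2|7)=+1; sign (−1)^0·-1^2·+1^1 = +1.
(a,b)_23: α=0, u≡13; β=2, v≡10 (mod 23); (13|23)=+1, (10|23)=-1; sign (−1)^0·+1^2·-1^0 = +1.
(a,b)_17: α=1, u≡6; β=3, v≡12 (mod 17); (6|17)=-1, (12|17)=-1; sign (−1)^0·-1^3·-1^1 = +1.
(a,b)_5: α=3, u≡3; β=3, v≡4 (mod 5); (3|5)=-1, (4|5)=+1; sign (−1)^0·-1^3·+1^3 = -1.
(a,b)_2: α=4, β=24; u≡5, v≡7 (mod 8); ε(u)ε(v)=0·1, αω(v)=4·0, βω(u)=24·1; sum ≡ 0  ⇒  +1.
(a,b)_3: α=-2, u≡2; β=-4, v≡2 (mod 3); (2|3)=-1, (2|3)=-1; sign (−1)^0·-1^-4·-1^-2 = +1.
|Ram(85085, -1105)| = 2, even; anisotropic at {5, 11}.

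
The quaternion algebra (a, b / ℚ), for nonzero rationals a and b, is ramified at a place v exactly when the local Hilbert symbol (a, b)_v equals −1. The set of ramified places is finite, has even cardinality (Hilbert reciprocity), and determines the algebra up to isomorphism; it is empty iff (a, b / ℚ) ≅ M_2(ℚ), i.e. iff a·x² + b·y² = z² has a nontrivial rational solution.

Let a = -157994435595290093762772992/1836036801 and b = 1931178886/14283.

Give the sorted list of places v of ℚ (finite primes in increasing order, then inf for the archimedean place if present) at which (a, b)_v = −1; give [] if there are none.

Mod squares: a ≡ -182, b ≡ 1938. Check v ∈ {∞, 2, 3, 7, 13, 17, 19, 23}.
v=17: a=17^2·(≡5), b=17^1·(≡5) mod 17; (5|17)=-1, (5|17)=-1; (−1)^{2·1·8}·(-1)^1·(-1)^2 = -1.
v=∞: -182 < 0 and 1938 > 0  ⇒  (a,b)_∞ = +1.
v=23: a=23^-4·(≡13), b=23^-2·(≡8) mod 23; (13|23)=+1, (8|23)=+1; (−1)^{-4·-2·11}·(+1)^-2·(+1)^-4 = +1.
v=7: a=7^9·(≡2), b=7^2·(≡5) mod 7; (2|7)=+1, (5|7)=-1; (−1)^{9·2·3}·(+1)^2·(-1)^9 = -1.
v=3: a=3^-8·(≡1), b=3^-3·(≡1) mod 3; (1|3)=+1, (1|3)=+1; (−1)^{-8·-3·1}·(+1)^-3·(+1)^-8 = +1.
v=13: a=13^3·(≡1), b=13^2·(≡9) mod 13; (1|13)=+1, (9|13)=+1; (−1)^{3·2·6}·(+1)^2·(+1)^3 = +1.
v=2: v_2(a)=17, v_2(b)=1; units ≡ 5, 1 (mod 8); ε·ε+αω+βω = 0·0+17·0+1·1 ≡ 1  ⇒  (a,b)_2 = -1.
v=19: a=19^6·(≡8), b=19^3·(≡9) mod 19; (8|19)=-1, (9|19)=+1; (−1)^{6·3·9}·(-1)^3·(+1)^6 = -1.
(-182, 1938 / ℚ) ramifies at {2, 7, 17, 19}: a division algebra.

[2, 7, 17, 19]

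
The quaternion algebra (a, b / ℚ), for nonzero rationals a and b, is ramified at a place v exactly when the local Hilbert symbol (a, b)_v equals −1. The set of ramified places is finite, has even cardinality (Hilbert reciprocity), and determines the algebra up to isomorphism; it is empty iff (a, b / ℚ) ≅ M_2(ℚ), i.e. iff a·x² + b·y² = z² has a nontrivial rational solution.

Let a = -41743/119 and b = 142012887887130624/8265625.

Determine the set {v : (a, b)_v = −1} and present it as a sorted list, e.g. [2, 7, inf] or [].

[2, 13, 17, 19]

Mod squares: a ≡ -29393, b ≡ 91. Check v ∈ {∞, 2, 3, 5, 7, 13, 17, 19, 23}.
v=19: a=19^1·(≡9), b=19^2·(≡8) mod 19; (9|19)=+1, (8|19)=-1; (−1)^{1·2·9}·(+1)^2·(-1)^1 = -1.
v=∞: -29393 < 0 and 91 > 0  ⇒  (a,b)_∞ = +1.
v=23: a=23^0·(≡12), b=23^-2·(≡22) mod 23; (12|23)=+1, (22|23)=-1; (−1)^{0·-2·11}·(+1)^-2·(-1)^0 = +1.
v=7: a=7^-1·(≡4), b=7^5·(≡3) mod 7; (4|7)=+1, (3|7)=-1; (−1)^{-1·5·3}·(+1)^5·(-1)^-1 = +1.
v=17: a=17^-1·(≡11), b=17^2·(≡12) mod 17; (11|17)=-1, (12|17)=-1; (−1)^{-1·2·8}·(-1)^2·(-1)^-1 = -1.
v=2: v_2(a)=0, v_2(b)=12; units ≡ 7, 3 (mod 8); ε·ε+αω+βω = 1·1+0·1+12·0 ≡ 1  ⇒  (a,b)_2 = -1.
v=5: a=5^0·(≡3), b=5^-6·(≡1) mod 5; (3|5)=-1, (1|5)=+1; (−1)^{0·-6·2}·(-1)^-6·(+1)^0 = +1.
v=3: a=3^0·(≡1), b=3^2·(≡1) mod 3; (1|3)=+1, (1|3)=+1; (−1)^{0·2·1}·(+1)^2·(+1)^0 = +1.
v=13: a=13^3·(≡10), b=13^3·(≡8) mod 13; (10|13)=+1, (8|13)=-1; (−1)^{3·3·6}·(+1)^3·(-1)^3 = -1.
(-29393, 91 / ℚ) ramifies at {2, 13, 17, 19}: a division algebra.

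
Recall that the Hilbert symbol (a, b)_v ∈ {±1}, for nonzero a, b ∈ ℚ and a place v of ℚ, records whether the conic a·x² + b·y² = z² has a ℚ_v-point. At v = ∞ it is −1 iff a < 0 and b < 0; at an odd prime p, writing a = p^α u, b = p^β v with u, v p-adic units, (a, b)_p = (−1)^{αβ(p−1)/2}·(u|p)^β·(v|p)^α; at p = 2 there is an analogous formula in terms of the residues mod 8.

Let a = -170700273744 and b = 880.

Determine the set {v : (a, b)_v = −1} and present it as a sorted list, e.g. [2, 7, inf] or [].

[2, 29, 37, 43]

Mod squares: a ≡ -1799421, b ≡ 55. Check v ∈ {∞, 2, 3, 5, 7, 11, 13, 29, 37, 43}.
v=2: v_2(a)=4, v_2(b)=4; units ≡ 3, 7 (mod 8); ε·ε+αω+βω = 1·1+4·0+4·1 ≡ 1  ⇒  (a,b)_2 = -1.
v=43: a=43^1·(≡38), b=43^0·(≡20) mod 43; (38|43)=+1, (20|43)=-1; (−1)^{1·0·21}·(+1)^0·(-1)^1 = -1.
v=5: a=5^0·(≡1), b=5^1·(≡1) mod 5; (1|5)=+1, (1|5)=+1; (−1)^{0·1·2}·(+1)^1·(+1)^0 = +1.
v=11: a=11^2·(≡9), b=11^1·(≡3) mod 11; (9|11)=+1, (3|11)=+1; (−1)^{2·1·5}·(+1)^1·(+1)^2 = +1.
v=13: a=13^1·(≡8), b=13^0·(≡9) mod 13; (8|13)=-1, (9|13)=+1; (−1)^{1·0·6}·(-1)^0·(+1)^1 = +1.
v=29: a=29^1·(≡26), b=29^0·(≡10) mod 29; (26|29)=-1, (10|29)=-1; (−1)^{1·0·14}·(-1)^0·(-1)^1 = -1.
v=∞: -1799421 < 0 and 55 > 0  ⇒  (a,b)_∞ = +1.
v=3: a=3^1·(≡1), b=3^0·(≡1) mod 3; (1|3)=+1, (1|3)=+1; (−1)^{1·0·1}·(+1)^0·(+1)^1 = +1.
v=7: a=7^2·(≡3), b=7^0·(≡5) mod 7; (3|7)=-1, (5|7)=-1; (−1)^{2·0·3}·(-1)^0·(-1)^2 = +1.
v=37: a=37^1·(≡23), b=37^0·(≡29) mod 37; (23|37)=-1, (29|37)=-1; (−1)^{1·0·18}·(-1)^0·(-1)^1 = -1.
Ram(-1799421, 55) = {2, 29, 37, 43}; no ℚ_2-point on the conic.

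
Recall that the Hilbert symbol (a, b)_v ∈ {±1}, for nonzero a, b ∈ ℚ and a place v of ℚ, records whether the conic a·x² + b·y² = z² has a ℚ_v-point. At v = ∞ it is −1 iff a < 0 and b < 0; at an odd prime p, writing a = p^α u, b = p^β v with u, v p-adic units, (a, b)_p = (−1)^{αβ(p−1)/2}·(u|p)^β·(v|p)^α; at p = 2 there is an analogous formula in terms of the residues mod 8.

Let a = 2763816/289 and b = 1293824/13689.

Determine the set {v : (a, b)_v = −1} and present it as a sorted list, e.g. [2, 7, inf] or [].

Mod squares: a ≡ 1914, b ≡ 14. Check v ∈ {∞, 2, 3, 7, 11, 13, 17, 19, 29}.
v=∞: 1914 > 0 and 14 > 0  ⇒  (a,b)_∞ = +1.
v=3: a=3^1·(≡2), b=3^-4·(≡2) mod 3; (2|3)=-1, (2|3)=-1; (−1)^{1·-4·1}·(-1)^-4·(-1)^1 = -1.
v=11: a=11^1·(≡9), b=11^0·(≡3) mod 11; (9|11)=+1, (3|11)=+1; (−1)^{1·0·5}·(+1)^0·(+1)^1 = +1.
v=2: v_2(a)=3, v_2(b)=9; units ≡ 5, 7 (mod 8); ε·ε+αω+βω = 0·1+3·0+9·1 ≡ 1  ⇒  (a,b)_2 = -1.
v=19: a=19^2·(≡14), b=19^2·(≡14) mod 19; (14|19)=-1, (14|19)=-1; (−1)^{2·2·9}·(-1)^2·(-1)^2 = +1.
v=17: a=17^-2·(≡7), b=17^0·(≡14) mod 17; (7|17)=-1, (14|17)=-1; (−1)^{-2·0·8}·(-1)^0·(-1)^-2 = +1.
v=29: a=29^1·(≡19), b=29^0·(≡18) mod 29; (19|29)=-1, (18|29)=-1; (−1)^{1·0·14}·(-1)^0·(-1)^1 = -1.
v=7: a=7^0·(≡3), b=7^1·(≡1) mod 7; (3|7)=-1, (1|7)=+1; (−1)^{0·1·3}·(-1)^1·(+1)^0 = -1.
v=13: a=13^0·(≡1), b=13^-2·(≡4) mod 13; (1|13)=+1, (4|13)=+1; (−1)^{0·-2·6}·(+1)^-2·(+1)^0 = +1.
|Ram(1914, 14)| = 4, even; anisotropic at {2, 3, 7, 29}.

[2, 3, 7, 29]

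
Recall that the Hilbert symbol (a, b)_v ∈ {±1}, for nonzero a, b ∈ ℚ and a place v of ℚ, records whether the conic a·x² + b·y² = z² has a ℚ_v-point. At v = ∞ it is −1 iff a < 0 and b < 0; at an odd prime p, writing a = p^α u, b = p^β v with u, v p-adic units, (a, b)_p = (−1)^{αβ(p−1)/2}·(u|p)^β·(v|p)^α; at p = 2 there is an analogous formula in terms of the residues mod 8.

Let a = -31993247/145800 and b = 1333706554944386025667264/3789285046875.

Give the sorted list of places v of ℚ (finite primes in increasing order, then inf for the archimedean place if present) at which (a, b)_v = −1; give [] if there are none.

(a, b) ≡ (-286, 273) mod (ℚ^×)²; places V = {2, 3, 5, 7, 11, 13, 37, 43, ∞}.
(a,b)_13: α=1, u≡10; β=3, v≡5 (mod 13); (10|13)=+1, (5|13)=-1; sign (−1)^0·+1^3·-1^1 = -1.
(a,b)_3: α=-6, u≡2; β=-11, v≡1 (mod 3); (2|3)=-1, (1|3)=+1; sign (−1)^0·-1^-11·+1^-6 = -1.
(a,b)_37: α=0, u≡16; β=-2, v≡15 (mod 37); (16|37)=+1, (15|37)=-1; sign (−1)^0·+1^-2·-1^0 = +1.
(a,b)_43: α=2, u≡41; β=6, v≡40 (mod 43); (41|43)=+1, (40|43)=+1; sign (−1)^0·+1^6·+1^2 = +1.
(a,b)_2: α=-3, β=6; u≡1, v≡1 (mod 8); ε(u)ε(v)=0·0, αω(v)=-3·0, βω(u)=6·0; sum ≡ 0  ⇒  +1.
(a,b)_7: α=0, u≡2; β=1, v≡2 (mod 7); (2|7)=+1, (2|7)=+1; sign (−1)^0·+1^1·+1^0 = +1.
(a,b)_∞: sgn(-286)=−, sgn(273)=+, so +1.
(a,b)_5: α=-2, u≡4; β=-6, v≡3 (mod 5); (4|5)=+1, (3|5)=-1; sign (−1)^0·+1^-6·-1^-2 = +1.
(a,b)_11: α=3, u≡7; β=8, v≡1 (mod 11); (7|11)=-1, (1|11)=+1; sign (−1)^0·-1^8·+1^3 = +1.
|Ram(-286, 273)| = 2, even; anisotropic at {3, 13}.

[3, 13]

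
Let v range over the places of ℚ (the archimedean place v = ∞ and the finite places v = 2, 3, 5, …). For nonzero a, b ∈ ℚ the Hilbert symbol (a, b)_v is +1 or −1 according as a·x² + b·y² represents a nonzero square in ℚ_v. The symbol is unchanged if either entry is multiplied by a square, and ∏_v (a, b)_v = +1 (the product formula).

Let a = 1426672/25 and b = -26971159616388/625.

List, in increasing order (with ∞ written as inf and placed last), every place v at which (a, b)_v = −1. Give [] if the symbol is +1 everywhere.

Mod squares: a ≡ 247, b ≡ -34017. Check v ∈ {∞, 2, 3, 5, 13, 17, 19, 23, 29}.
v=3: a=3^0·(≡1), b=3^3·(≡1) mod 3; (1|3)=+1, (1|3)=+1; (−1)^{0·3·1}·(+1)^3·(+1)^0 = +1.
v=5: a=5^-2·(≡2), b=5^-4·(≡2) mod 5; (2|5)=-1, (2|5)=-1; (−1)^{-2·-4·2}·(-1)^-4·(-1)^-2 = +1.
v=19: a=19^3·(≡3), b=19^4·(≡14) mod 19; (3|19)=-1, (14|19)=-1; (−1)^{3·4·9}·(-1)^4·(-1)^3 = -1.
v=23: a=23^0·(≡14), b=23^1·(≡6) mod 23; (14|23)=-1, (6|23)=+1; (−1)^{0·1·11}·(-1)^1·(+1)^0 = -1.
v=29: a=29^0·(≡3), b=29^1·(≡1) mod 29; (3|29)=-1, (1|29)=+1; (−1)^{0·1·14}·(-1)^1·(+1)^0 = -1.
v=∞: 247 > 0 and -34017 < 0  ⇒  (a,b)_∞ = +1.
v=17: a=17^0·(≡4), b=17^1·(≡6) mod 17; (4|17)=+1, (6|17)=-1; (−1)^{0·1·8}·(+1)^1·(-1)^0 = +1.
v=13: a=13^1·(≡2), b=13^2·(≡9) mod 13; (2|13)=-1, (9|13)=+1; (−1)^{1·2·6}·(-1)^2·(+1)^1 = +1.
v=2: v_2(a)=4, v_2(b)=2; units ≡ 7, 7 (mod 8); ε·ε+αω+βω = 1·1+4·0+2·0 ≡ 1  ⇒  (a,b)_2 = -1.
(247, -34017 / ℚ) ramifies at {2, 19, 23, 29}: a division algebra.

[2, 19, 23, 29]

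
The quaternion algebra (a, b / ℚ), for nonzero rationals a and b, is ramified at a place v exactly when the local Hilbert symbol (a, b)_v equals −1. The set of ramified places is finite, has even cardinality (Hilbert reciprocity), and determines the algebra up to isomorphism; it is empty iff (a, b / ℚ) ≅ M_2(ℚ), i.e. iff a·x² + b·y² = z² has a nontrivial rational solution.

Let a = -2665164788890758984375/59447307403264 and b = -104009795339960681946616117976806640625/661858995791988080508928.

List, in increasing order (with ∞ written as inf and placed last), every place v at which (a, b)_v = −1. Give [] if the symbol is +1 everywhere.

Mod squares: a ≡ -7, b ≡ -6006. Check v ∈ {∞, 2, 3, 5, 7, 11, 13, 17, 19, 31, 37}.
v=17: a=17^2·(≡11), b=17^4·(≡7) mod 17; (11|17)=-1, (7|17)=-1; (−1)^{2·4·8}·(-1)^4·(-1)^2 = +1.
v=5: a=5^8·(≡3), b=5^12·(≡4) mod 5; (3|5)=-1, (4|5)=+1; (−1)^{8·12·2}·(-1)^12·(+1)^8 = +1.
v=13: a=13^2·(≡2), b=13^3·(≡2) mod 13; (2|13)=-1, (2|13)=-1; (−1)^{2·3·6}·(-1)^3·(-1)^2 = -1.
v=∞: -7 < 0 and -6006 < 0  ⇒  (a,b)_∞ = -1.
v=31: a=31^4·(≡30), b=31^6·(≡1) mod 31; (30|31)=-1, (1|31)=+1; (−1)^{4·6·15}·(-1)^6·(+1)^4 = +1.
v=11: a=11^-2·(≡9), b=11^-3·(≡9) mod 11; (9|11)=+1, (9|11)=+1; (−1)^{-2·-3·5}·(+1)^-3·(+1)^-2 = +1.
v=2: v_2(a)=-18, v_2(b)=-29; units ≡ 1, 5 (mod 8); ε·ε+αω+βω = 0·0+-18·1+-29·0 ≡ 0  ⇒  (a,b)_2 = +1.
v=7: a=7^5·(≡5), b=7^13·(≡5) mod 7; (5|7)=-1, (5|7)=-1; (−1)^{5·13·3}·(-1)^13·(-1)^5 = -1.
v=3: a=3^2·(≡2), b=3^3·(≡2) mod 3; (2|3)=-1, (2|3)=-1; (−1)^{2·3·1}·(-1)^3·(-1)^2 = -1.
v=19: a=19^0·(≡14), b=19^-2·(≡4) mod 19; (14|19)=-1, (4|19)=+1; (−1)^{0·-2·9}·(-1)^-2·(+1)^0 = +1.
v=37: a=37^-4·(≡26), b=37^-6·(≡11) mod 37; (26|37)=+1, (11|37)=+1; (−1)^{-4·-6·18}·(+1)^-6·(+1)^-4 = +1.
|Ram(-7, -6006)| = 4, even; anisotropic at {3, 7, 13, ∞}.

[3, 7, 13, inf]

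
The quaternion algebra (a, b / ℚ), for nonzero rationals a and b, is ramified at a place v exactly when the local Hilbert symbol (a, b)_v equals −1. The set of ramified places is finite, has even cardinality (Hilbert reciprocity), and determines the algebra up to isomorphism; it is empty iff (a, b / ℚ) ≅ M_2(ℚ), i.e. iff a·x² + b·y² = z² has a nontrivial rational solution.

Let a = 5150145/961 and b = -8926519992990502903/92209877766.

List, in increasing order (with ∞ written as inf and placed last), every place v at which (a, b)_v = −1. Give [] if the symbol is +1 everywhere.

(a, b) ≡ (2145, -42) mod (ℚ^×)²; places V = {2, 3, 5, 7, 11, 13, 23, 31, 43, ∞}.
(a,b)_43: α=0, u≡31; β=-2, v≡11 (mod 43); (31|43)=+1, (11|43)=+1; sign (−1)^0·+1^-2·+1^0 = +1.
(a,b)_23: α=0, u≡3; β=2, v≡13 (mod 23); (3|23)=+1, (13|23)=+1; sign (−1)^0·+1^2·+1^0 = +1.
(a,b)_∞: sgn(2145)=+, sgn(-42)=−, so +1.
(a,b)_13: α=1, u≡10; β=4, v≡3 (mod 13); (10|13)=+1, (3|13)=+1; sign (−1)^0·+1^4·+1^1 = +1.
(a,b)_31: α=-2, u≡22; β=-4, v≡9 (mod 31); (22|31)=-1, (9|31)=+1; sign (−1)^0·-1^-4·+1^-2 = +1.
(a,b)_11: α=1, u≡6; β=4, v≡8 (mod 11); (6|11)=-1, (8|11)=-1; sign (−1)^0·-1^4·-1^1 = -1.
(a,b)_2: α=0, β=-1; u≡1, v≡3 (mod 8); ε(u)ε(v)=0·1, αω(v)=0·1, βω(u)=-1·0; sum ≡ 0  ⇒  +1.
(a,b)_7: α=4, u≡5; β=9, v≡2 (mod 7); (5|7)=-1, (2|7)=+1; sign (−1)^0·-1^9·+1^4 = -1.
(a,b)_3: α=1, u≡1; β=-3, v≡1 (mod 3); (1|3)=+1, (1|3)=+1; sign (−1)^1·+1^-3·+1^1 = -1.
(a,b)_5: α=1, u≡4; β=0, v≡2 (mod 5); (4|5)=+1, (2|5)=-1; sign (−1)^0·+1^0·-1^1 = -1.
(2145, -42 / ℚ) ramifies at {3, 5, 7, 11}: a division algebra.

[3, 5, 7, 11]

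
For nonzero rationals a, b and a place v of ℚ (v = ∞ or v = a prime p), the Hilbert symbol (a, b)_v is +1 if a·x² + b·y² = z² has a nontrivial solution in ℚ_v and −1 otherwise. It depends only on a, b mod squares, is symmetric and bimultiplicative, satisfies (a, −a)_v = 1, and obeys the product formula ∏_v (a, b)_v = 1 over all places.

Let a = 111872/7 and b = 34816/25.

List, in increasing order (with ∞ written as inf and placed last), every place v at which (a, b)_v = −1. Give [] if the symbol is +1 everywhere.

[2, 7, 19, 23]

Mod squares: a ≡ 3059, b ≡ 34. Check v ∈ {∞, 2, 5, 7, 17, 19, 23}.
v=5: a=5^0·(≡1), b=5^-2·(≡1) mod 5; (1|5)=+1, (1|5)=+1; (−1)^{0·-2·2}·(+1)^-2·(+1)^0 = +1.
v=7: a=7^-1·(≡5), b=7^0·(≡3) mod 7; (5|7)=-1, (3|7)=-1; (−1)^{-1·0·3}·(-1)^0·(-1)^-1 = -1.
v=∞: 3059 > 0 and 34 > 0  ⇒  (a,b)_∞ = +1.
v=17: a=17^0·(≡9), b=17^1·(≡1) mod 17; (9|17)=+1, (1|17)=+1; (−1)^{0·1·8}·(+1)^1·(+1)^0 = +1.
v=2: v_2(a)=8, v_2(b)=11; units ≡ 3, 1 (mod 8); ε·ε+αω+βω = 1·0+8·0+11·1 ≡ 1  ⇒  (a,b)_2 = -1.
v=19: a=19^1·(≡16), b=19^0·(≡14) mod 19; (16|19)=+1, (14|19)=-1; (−1)^{1·0·9}·(+1)^0·(-1)^1 = -1.
v=23: a=23^1·(≡18), b=23^0·(≡20) mod 23; (18|23)=+1, (20|23)=-1; (−1)^{1·0·11}·(+1)^0·(-1)^1 = -1.
|Ram(3059, 34)| = 4, even; anisotropic at {2, 7, 19, 23}.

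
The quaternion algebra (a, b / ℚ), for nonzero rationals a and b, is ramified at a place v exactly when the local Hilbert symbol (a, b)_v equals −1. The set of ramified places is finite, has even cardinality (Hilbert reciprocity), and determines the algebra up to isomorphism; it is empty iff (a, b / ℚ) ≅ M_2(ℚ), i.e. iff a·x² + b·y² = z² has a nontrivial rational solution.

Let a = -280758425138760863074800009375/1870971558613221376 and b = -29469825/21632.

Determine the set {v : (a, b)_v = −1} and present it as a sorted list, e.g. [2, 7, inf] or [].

(a, b) ≡ (-15, -66) mod (ℚ^×)²; places V = {2, 3, 5, 7, 11, 13, 19, 29, ∞}.
(a,b)_5: α=5, u≡2; β=2, v≡1 (mod 5); (2|5)=-1, (1|5)=+1; sign (−1)^0·-1^2·+1^5 = +1.
(a,b)_29: α=2, u≡18; β=0, v≡27 (mod 29); (18|29)=-1, (27|29)=-1; sign (−1)^0·-1^0·-1^2 = +1.
(a,b)_11: α=6, u≡2; β=1, v≡5 (mod 11); (2|11)=-1, (5|11)=+1; sign (−1)^0·-1^1·+1^6 = -1.
(a,b)_19: α=-2, u≡7; β=0, v≡3 (mod 19); (7|19)=+1, (3|19)=-1; sign (−1)^0·+1^0·-1^-2 = +1.
(a,b)_∞: sgn(-15)=−, sgn(-66)=−, so -1.
(a,b)_7: α=8, u≡6; β=2, v≡4 (mod 7); (6|7)=-1, (4|7)=+1; sign (−1)^0·-1^2·+1^8 = +1.
(a,b)_2: α=-30, β=-7; u≡1, v≡7 (mod 8); ε(u)ε(v)=0·1, αω(v)=-30·0, βω(u)=-7·0; sum ≡ 0  ⇒  +1.
(a,b)_13: α=-6, u≡6; β=-2, v≡4 (mod 13); (6|13)=-1, (4|13)=+1; sign (−1)^0·-1^-2·+1^-6 = +1.
(a,b)_3: α=21, u≡1; β=7, v≡2 (mod 3); (1|3)=+1, (2|3)=-1; sign (−1)^1·+1^7·-1^21 = +1.
|Ram(-15, -66)| = 2, even; anisotropic at {11, ∞}.

[11, inf]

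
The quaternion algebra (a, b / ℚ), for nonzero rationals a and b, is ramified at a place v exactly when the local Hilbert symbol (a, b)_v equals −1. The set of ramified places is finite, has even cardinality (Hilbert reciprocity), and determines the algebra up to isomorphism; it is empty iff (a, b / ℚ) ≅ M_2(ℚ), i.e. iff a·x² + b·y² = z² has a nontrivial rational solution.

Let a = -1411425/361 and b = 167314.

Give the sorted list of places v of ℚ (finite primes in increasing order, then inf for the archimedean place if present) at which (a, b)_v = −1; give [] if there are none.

Mod squares: a ≡ -697, b ≡ 167314. Check v ∈ {∞, 2, 3, 5, 7, 17, 19, 37, 41}.
v=41: a=41^1·(≡34), b=41^0·(≡34) mod 41; (34|41)=-1, (34|41)=-1; (−1)^{1·0·20}·(-1)^0·(-1)^1 = -1.
v=19: a=19^-2·(≡9), b=19^1·(≡9) mod 19; (9|19)=+1, (9|19)=+1; (−1)^{-2·1·9}·(+1)^1·(+1)^-2 = +1.
v=2: v_2(a)=0, v_2(b)=1; units ≡ 7, 1 (mod 8); ε·ε+αω+βω = 1·0+0·0+1·0 ≡ 0  ⇒  (a,b)_2 = +1.
v=37: a=37^0·(≡19), b=37^1·(≡8) mod 37; (19|37)=-1, (8|37)=-1; (−1)^{0·1·18}·(-1)^1·(-1)^0 = -1.
v=5: a=5^2·(≡3), b=5^0·(≡4) mod 5; (3|5)=-1, (4|5)=+1; (−1)^{2·0·2}·(-1)^0·(+1)^2 = +1.
v=7: a=7^0·(≡5), b=7^1·(≡4) mod 7; (5|7)=-1, (4|7)=+1; (−1)^{0·1·3}·(-1)^1·(+1)^0 = -1.
v=∞: -697 < 0 and 167314 > 0  ⇒  (a,b)_∞ = +1.
v=3: a=3^4·(≡2), b=3^0·(≡1) mod 3; (2|3)=-1, (1|3)=+1; (−1)^{4·0·1}·(-1)^0·(+1)^4 = +1.
v=17: a=17^1·(≡5), b=17^1·(≡16) mod 17; (5|17)=-1, (16|17)=+1; (−1)^{1·1·8}·(-1)^1·(+1)^1 = -1.
(-697, 167314 / ℚ) ramifies at {7, 17, 37, 41}: a division algebra.

[7, 17, 37, 41]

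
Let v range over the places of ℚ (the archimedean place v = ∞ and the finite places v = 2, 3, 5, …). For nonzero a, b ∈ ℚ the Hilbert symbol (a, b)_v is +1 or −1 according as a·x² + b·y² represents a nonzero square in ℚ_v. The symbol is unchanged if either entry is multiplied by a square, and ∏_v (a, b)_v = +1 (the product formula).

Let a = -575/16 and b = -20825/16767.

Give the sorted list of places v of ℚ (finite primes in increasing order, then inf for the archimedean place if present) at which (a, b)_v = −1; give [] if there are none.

(a, b) ≡ (-23, -391) mod (ℚ^×)²; places V = {2, 3, 5, 7, 17, 23, ∞}.
(a,b)_17: α=0, u≡14; β=1, v≡10 (mod 17); (14|17)=-1, (10|17)=-1; sign (−1)^0·-1^1·-1^0 = -1.
(a,b)_∞: sgn(-23)=−, sgn(-391)=−, so -1.
(a,b)_7: α=0, u≡3; β=2, v≡1 (mod 7); (3|7)=-1, (1|7)=+1; sign (−1)^0·-1^2·+1^0 = +1.
(a,b)_2: α=-4, β=0; u≡1, v≡1 (mod 8); ε(u)ε(v)=0·0, αω(v)=-4·0, βω(u)=0·0; sum ≡ 0  ⇒  +1.
(a,b)_3: α=0, u≡1; β=-6, v≡2 (mod 3); (1|3)=+1, (2|3)=-1; sign (−1)^0·+1^-6·-1^0 = +1.
(a,b)_23: α=1, u≡20; β=-1, v≡8 (mod 23); (20|23)=-1, (8|23)=+1; sign (−1)^1·-1^-1·+1^1 = +1.
(a,b)_5: α=2, u≡2; β=2, v≡1 (mod 5); (2|5)=-1, (1|5)=+1; sign (−1)^0·-1^2·+1^2 = +1.
Ram(-23, -391) = {17, ∞}; no ℚ_17-point on the conic.

[17, inf]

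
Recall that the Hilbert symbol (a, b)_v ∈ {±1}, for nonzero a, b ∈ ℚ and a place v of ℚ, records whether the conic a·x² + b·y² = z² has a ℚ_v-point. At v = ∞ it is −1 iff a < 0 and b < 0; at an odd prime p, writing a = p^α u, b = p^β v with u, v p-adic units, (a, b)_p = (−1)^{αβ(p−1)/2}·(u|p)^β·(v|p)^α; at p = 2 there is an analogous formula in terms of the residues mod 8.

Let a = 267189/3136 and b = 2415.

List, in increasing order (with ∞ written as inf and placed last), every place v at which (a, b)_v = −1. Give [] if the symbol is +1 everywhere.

(a, b) ≡ (1581, 2415) mod (ℚ^×)²; places V = {2, 3, 5, 7, 13, 17, 23, 31, ∞}.
(a,b)_3: α=1, u≡2; β=1, v≡1 (mod 3); (2|3)=-1, (1|3)=+1; sign (−1)^1·-1^1·+1^1 = +1.
(a,b)_5: α=0, u≡4; β=1, v≡3 (mod 5); (4|5)=+1, (3|5)=-1; sign (−1)^0·+1^1·-1^0 = +1.
(a,b)_7: α=-2, u≡6; β=1, v≡2 (mod 7); (6|7)=-1, (2|7)=+1; sign (−1)^0·-1^1·+1^-2 = -1.
(a,b)_31: α=1, u≡25; β=0, v≡28 (mod 31); (25|31)=+1, (28|31)=+1; sign (−1)^0·+1^0·+1^1 = +1.
(a,b)_∞: sgn(1581)=+, sgn(2415)=+, so +1.
(a,b)_17: α=1, u≡16; β=0, v≡1 (mod 17); (16|17)=+1, (1|17)=+1; sign (−1)^0·+1^0·+1^1 = +1.
(a,b)_13: α=2, u≡7; β=0, v≡10 (mod 13); (7|13)=-1, (10|13)=+1; sign (−1)^0·-1^0·+1^2 = +1.
(a,b)_23: α=0, u≡17; β=1, v≡13 (mod 23); (17|23)=-1, (13|23)=+1; sign (−1)^0·-1^1·+1^0 = -1.
(a,b)_2: α=-6, β=0; u≡5, v≡7 (mod 8); ε(u)ε(v)=0·1, αω(v)=-6·0, βω(u)=0·1; sum ≡ 0  ⇒  +1.
Ram(1581, 2415) = {7, 23}; no ℚ_7-point on the conic.

[7, 23]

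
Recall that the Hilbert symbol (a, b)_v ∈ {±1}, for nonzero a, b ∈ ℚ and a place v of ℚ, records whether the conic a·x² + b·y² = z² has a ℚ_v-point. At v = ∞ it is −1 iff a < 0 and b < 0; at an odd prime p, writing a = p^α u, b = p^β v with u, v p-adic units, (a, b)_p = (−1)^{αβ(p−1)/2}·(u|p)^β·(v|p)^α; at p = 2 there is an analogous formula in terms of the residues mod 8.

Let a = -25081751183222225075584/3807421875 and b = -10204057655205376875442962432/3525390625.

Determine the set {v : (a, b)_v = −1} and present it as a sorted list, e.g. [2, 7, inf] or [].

(a, b) ≡ (-26418, -730158) mod (ℚ^×)²; places V = {2, 3, 5, 7, 11, 13, 17, 19, 23, 37, ∞}.
(a,b)_23: α=2, u≡2; β=1, v≡11 (mod 23); (2|23)=+1, (11|23)=-1; sign (−1)^0·+1^1·-1^2 = +1.
(a,b)_37: α=1, u≡4; β=1, v≡6 (mod 37); (4|37)=+1, (6|37)=-1; sign (−1)^0·+1^1·-1^1 = -1.
(a,b)_13: α=2, u≡5; β=1, v≡8 (mod 13); (5|13)=-1, (8|13)=-1; sign (−1)^0·-1^1·-1^2 = -1.
(a,b)_3: α=-3, u≡2; β=1, v≡1 (mod 3); (2|3)=-1, (1|3)=+1; sign (−1)^1·-1^1·+1^-3 = +1.
(a,b)_7: α=7, u≡3; β=8, v≡3 (mod 7); (3|7)=-1, (3|7)=-1; sign (−1)^0·-1^8·-1^7 = -1.
(a,b)_∞: sgn(-26418)=−, sgn(-730158)=−, so -1.
(a,b)_17: α=3, u≡10; β=4, v≡8 (mod 17); (10|17)=-1, (8|17)=+1; sign (−1)^0·-1^4·+1^3 = +1.
(a,b)_19: α=-2, u≡17; β=-2, v≡15 (mod 19); (17|19)=+1, (15|19)=-1; sign (−1)^0·+1^-2·-1^-2 = +1.
(a,b)_11: α=4, u≡1; β=7, v≡7 (mod 11); (1|11)=+1, (7|11)=-1; sign (−1)^0·+1^7·-1^4 = +1.
(a,b)_2: α=7, β=15; u≡7, v≡1 (mod 8); ε(u)ε(v)=1·0, αω(v)=7·0, βω(u)=15·0; sum ≡ 0  ⇒  +1.
(a,b)_5: α=-8, u≡3; β=-10, v≡3 (mod 5); (3|5)=-1, (3|5)=-1; sign (−1)^0·-1^-10·-1^-8 = +1.
Ram(-26418, -730158) = {7, 13, 37, ∞}; no ℚ_7-point on the conic.

[7, 13, 37, inf]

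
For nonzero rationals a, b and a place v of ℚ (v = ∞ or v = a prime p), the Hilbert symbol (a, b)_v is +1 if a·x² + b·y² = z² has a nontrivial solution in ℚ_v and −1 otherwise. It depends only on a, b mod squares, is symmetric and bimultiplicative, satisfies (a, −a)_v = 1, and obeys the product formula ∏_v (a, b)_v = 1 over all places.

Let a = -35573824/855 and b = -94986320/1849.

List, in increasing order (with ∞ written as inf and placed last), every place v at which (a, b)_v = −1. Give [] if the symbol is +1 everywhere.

Mod squares: a ≡ -312455, b ≡ -16445. Check v ∈ {∞, 2, 3, 5, 11, 13, 19, 23, 43}.
v=43: a=43^0·(≡2), b=43^-2·(≡35) mod 43; (2|43)=-1, (35|43)=+1; (−1)^{0·-2·21}·(-1)^-2·(+1)^0 = +1.
v=13: a=13^3·(≡11), b=13^1·(≡12) mod 13; (11|13)=-1, (12|13)=+1; (−1)^{3·1·6}·(-1)^1·(+1)^3 = -1.
v=23: a=23^1·(≡4), b=23^1·(≡7) mod 23; (4|23)=+1, (7|23)=-1; (−1)^{1·1·11}·(+1)^1·(-1)^1 = +1.
v=5: a=5^-1·(≡1), b=5^1·(≡4) mod 5; (1|5)=+1, (4|5)=+1; (−1)^{-1·1·2}·(+1)^1·(+1)^-1 = +1.
v=∞: -312455 < 0 and -16445 < 0  ⇒  (a,b)_∞ = -1.
v=19: a=19^-1·(≡4), b=19^2·(≡5) mod 19; (4|19)=+1, (5|19)=+1; (−1)^{-1·2·9}·(+1)^2·(+1)^-1 = +1.
v=3: a=3^-2·(≡1), b=3^0·(≡1) mod 3; (1|3)=+1, (1|3)=+1; (−1)^{-2·0·1}·(+1)^0·(+1)^-2 = +1.
v=11: a=11^1·(≡2), b=11^1·(≡1) mod 11; (2|11)=-1, (1|11)=+1; (−1)^{1·1·5}·(-1)^1·(+1)^1 = +1.
v=2: v_2(a)=6, v_2(b)=4; units ≡ 1, 3 (mod 8); ε·ε+αω+βω = 0·1+6·1+4·0 ≡ 0  ⇒  (a,b)_2 = +1.
|Ram(-312455, -16445)| = 2, even; anisotropic at {13, ∞}.

[13, inf]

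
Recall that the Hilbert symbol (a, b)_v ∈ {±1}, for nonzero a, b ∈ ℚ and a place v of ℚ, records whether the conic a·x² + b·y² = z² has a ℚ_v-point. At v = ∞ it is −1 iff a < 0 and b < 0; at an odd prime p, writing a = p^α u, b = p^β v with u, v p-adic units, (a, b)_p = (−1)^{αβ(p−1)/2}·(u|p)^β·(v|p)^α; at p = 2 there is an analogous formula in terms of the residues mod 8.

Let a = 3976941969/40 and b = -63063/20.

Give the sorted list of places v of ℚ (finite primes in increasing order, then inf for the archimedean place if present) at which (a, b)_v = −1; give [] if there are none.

[2, 11]

Mod squares: a ≡ 10, b ≡ -715. Check v ∈ {∞, 2, 3, 5, 7, 11, 13}.
v=13: a=13^2·(≡4), b=13^1·(≡9) mod 13; (4|13)=+1, (9|13)=+1; (−1)^{2·1·6}·(+1)^1·(+1)^2 = +1.
v=5: a=5^-1·(≡3), b=5^-1·(≡3) mod 5; (3|5)=-1, (3|5)=-1; (−1)^{-1·-1·2}·(-1)^-1·(-1)^-1 = +1.
v=2: v_2(a)=-3, v_2(b)=-2; units ≡ 5, 5 (mod 8); ε·ε+αω+βω = 0·0+-3·1+-2·1 ≡ 1  ⇒  (a,b)_2 = -1.
v=3: a=3^4·(≡1), b=3^2·(≡2) mod 3; (1|3)=+1, (2|3)=-1; (−1)^{4·2·1}·(+1)^2·(-1)^4 = +1.
v=∞: 10 > 0 and -715 < 0  ⇒  (a,b)_∞ = +1.
v=11: a=11^2·(≡10), b=11^1·(≡1) mod 11; (10|11)=-1, (1|11)=+1; (−1)^{2·1·5}·(-1)^1·(+1)^2 = -1.
v=7: a=7^4·(≡3), b=7^2·(≡6) mod 7; (3|7)=-1, (6|7)=-1; (−1)^{4·2·3}·(-1)^2·(-1)^4 = +1.
(10, -715 / ℚ) ramifies at {2, 11}: a division algebra.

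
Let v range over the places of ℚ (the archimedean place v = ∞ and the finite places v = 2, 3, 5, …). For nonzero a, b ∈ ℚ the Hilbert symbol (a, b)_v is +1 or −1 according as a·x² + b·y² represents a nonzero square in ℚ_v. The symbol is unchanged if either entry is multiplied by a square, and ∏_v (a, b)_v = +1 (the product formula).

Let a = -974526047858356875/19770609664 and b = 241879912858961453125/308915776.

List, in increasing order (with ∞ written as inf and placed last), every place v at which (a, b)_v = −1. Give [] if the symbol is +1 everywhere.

Mod squares: a ≡ -899, b ≡ 493. Check v ∈ {∞, 2, 3, 5, 7, 13, 17, 29, 31}.
v=5: a=5^4·(≡1), b=5^6·(≡3) mod 5; (1|5)=+1, (3|5)=-1; (−1)^{4·6·2}·(+1)^6·(-1)^4 = +1.
v=31: a=31^3·(≡8), b=31^4·(≡4) mod 31; (8|31)=+1, (4|31)=+1; (−1)^{3·4·15}·(+1)^4·(+1)^3 = +1.
v=17: a=17^4·(≡9), b=17^3·(≡5) mod 17; (9|17)=+1, (5|17)=-1; (−1)^{4·3·8}·(+1)^3·(-1)^4 = +1.
v=2: v_2(a)=-12, v_2(b)=-6; units ≡ 5, 5 (mod 8); ε·ε+αω+βω = 0·0+-12·1+-6·1 ≡ 0  ⇒  (a,b)_2 = +1.
v=29: a=29^1·(≡27), b=29^1·(≡21) mod 29; (27|29)=-1, (21|29)=-1; (−1)^{1·1·14}·(-1)^1·(-1)^1 = +1.
v=13: a=13^-6·(≡2), b=13^-6·(≡3) mod 13; (2|13)=-1, (3|13)=+1; (−1)^{-6·-6·6}·(-1)^-6·(+1)^-6 = +1.
v=7: a=7^4·(≡2), b=7^6·(≡3) mod 7; (2|7)=+1, (3|7)=-1; (−1)^{4·6·3}·(+1)^6·(-1)^4 = +1.
v=∞: -899 < 0 and 493 > 0  ⇒  (a,b)_∞ = +1.
v=3: a=3^2·(≡1), b=3^0·(≡1) mod 3; (1|3)=+1, (1|3)=+1; (−1)^{2·0·1}·(+1)^0·(+1)^2 = +1.
Ram(a, b) = ∅: the form -899·x² + 493·y² − z² is isotropic over every ℚ_v, so by Hasse–Minkowski it is isotropic over ℚ.

[]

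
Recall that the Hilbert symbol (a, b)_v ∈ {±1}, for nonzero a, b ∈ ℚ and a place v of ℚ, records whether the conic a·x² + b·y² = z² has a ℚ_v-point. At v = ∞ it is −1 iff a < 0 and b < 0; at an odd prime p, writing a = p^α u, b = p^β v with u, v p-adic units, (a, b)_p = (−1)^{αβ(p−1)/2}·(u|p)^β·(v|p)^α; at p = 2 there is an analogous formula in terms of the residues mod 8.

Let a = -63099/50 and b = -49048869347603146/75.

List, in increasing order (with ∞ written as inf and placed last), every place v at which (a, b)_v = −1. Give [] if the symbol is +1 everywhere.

[2, 3, 17, 31, 41, inf]

(a, b) ≡ (-1558, -60078) mod (ℚ^×)²; places V = {2, 3, 5, 7, 17, 19, 31, 41, ∞}.
(a,b)_5: α=-2, u≡3; β=-2, v≡3 (mod 5); (3|5)=-1, (3|5)=-1; sign (−1)^0·-1^-2·-1^-2 = +1.
(a,b)_19: α=1, u≡13; β=3, v≡11 (mod 19); (13|19)=-1, (11|19)=+1; sign (−1)^1·-1^3·+1^1 = +1.
(a,b)_7: α=0, u≡6; β=4, v≡5 (mod 7); (6|7)=-1, (5|7)=-1; sign (−1)^0·-1^4·-1^0 = +1.
(a,b)_∞: sgn(-1558)=−, sgn(-60078)=−, so -1.
(a,b)_3: α=4, u≡2; β=-1, v≡2 (mod 3); (2|3)=-1, (2|3)=-1; sign (−1)^0·-1^-1·-1^4 = -1.
(a,b)_2: α=-1, β=1; u≡5, v≡1 (mod 8); ε(u)ε(v)=0·0, αω(v)=-1·0, βω(u)=1·1; sum ≡ 1  ⇒  -1.
(a,b)_31: α=0, u≡27; β=1, v≡26 (mod 31); (27|31)=-1, (26|31)=-1; sign (−1)^0·-1^1·-1^0 = -1.
(a,b)_17: α=0, u≡12; β=1, v≡15 (mod 17); (12|17)=-1, (15|17)=+1; sign (−1)^0·-1^1·+1^0 = -1.
(a,b)_41: α=1, u≡34; β=4, v≡13 (mod 41); (34|41)=-1, (13|41)=-1; sign (−1)^0·-1^4·-1^1 = -1.
(-1558, -60078 / ℚ) ramifies at {2, 3, 17, 31, 41, ∞}: a division algebra.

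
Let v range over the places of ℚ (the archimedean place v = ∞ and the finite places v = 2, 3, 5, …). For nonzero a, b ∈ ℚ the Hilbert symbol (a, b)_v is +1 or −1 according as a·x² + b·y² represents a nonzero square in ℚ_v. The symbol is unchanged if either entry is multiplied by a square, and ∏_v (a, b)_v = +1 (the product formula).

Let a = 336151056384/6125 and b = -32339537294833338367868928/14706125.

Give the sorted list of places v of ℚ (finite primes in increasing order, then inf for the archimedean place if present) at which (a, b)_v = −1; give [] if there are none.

(a, b) ≡ (376805, -5115) mod (ℚ^×)²; places V = {2, 3, 5, 7, 11, 13, 17, 31, ∞}.
(a,b)_17: α=1, u≡11; β=2, v≡4 (mod 17); (11|17)=-1, (4|17)=+1; sign (−1)^0·-1^2·+1^1 = +1.
(a,b)_11: α=3, u≡3; β=3, v≡10 (mod 11); (3|11)=+1, (10|11)=-1; sign (−1)^1·+1^3·-1^3 = +1.
(a,b)_3: α=2, u≡2; β=5, v≡2 (mod 3); (2|3)=-1, (2|3)=-1; sign (−1)^0·-1^5·-1^2 = -1.
(a,b)_∞: sgn(376805)=+, sgn(-5115)=−, so +1.
(a,b)_13: α=1, u≡8; β=2, v≡5 (mod 13); (8|13)=-1, (5|13)=-1; sign (−1)^0·-1^2·-1^1 = -1.
(a,b)_2: α=12, β=36; u≡5, v≡5 (mod 8); ε(u)ε(v)=0·0, αω(v)=12·1, βω(u)=36·1; sum ≡ 0  ⇒  +1.
(a,b)_31: α=1, u≡15; β=3, v≡13 (mod 31); (15|31)=-1, (13|31)=-1; sign (−1)^1·-1^3·-1^1 = -1.
(a,b)_7: α=-2, u≡4; β=-6, v≡4 (mod 7); (4|7)=+1, (4|7)=+1; sign (−1)^0·+1^-6·+1^-2 = +1.
(a,b)_5: α=-3, u≡1; β=-3, v≡3 (mod 5); (1|5)=+1, (3|5)=-1; sign (−1)^0·+1^-3·-1^-3 = -1.
Ram(376805, -5115) = {3, 5, 13, 31}; no ℚ_3-point on the conic.

[3, 5, 13, 31]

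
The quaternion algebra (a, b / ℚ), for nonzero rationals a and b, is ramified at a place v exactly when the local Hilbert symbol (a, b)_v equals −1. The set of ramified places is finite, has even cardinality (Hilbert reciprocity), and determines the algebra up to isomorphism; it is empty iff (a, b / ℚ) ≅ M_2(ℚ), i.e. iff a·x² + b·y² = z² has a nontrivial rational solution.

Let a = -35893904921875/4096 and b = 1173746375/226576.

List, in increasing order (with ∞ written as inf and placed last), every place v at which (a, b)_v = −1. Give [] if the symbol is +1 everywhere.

Mod squares: a ≡ -46881835, b ≡ 95. Check v ∈ {∞, 2, 5, 7, 11, 13, 17, 19, 29, 37}.
v=2: v_2(a)=-12, v_2(b)=-4; units ≡ 5, 7 (mod 8); ε·ε+αω+βω = 0·1+-12·0+-4·1 ≡ 0  ⇒  (a,b)_2 = +1.
v=13: a=13^1·(≡1), b=13^0·(≡4) mod 13; (1|13)=+1, (4|13)=+1; (−1)^{1·0·6}·(+1)^0·(+1)^1 = +1.
v=∞: -46881835 < 0 and 95 > 0  ⇒  (a,b)_∞ = +1.
v=37: a=37^0·(≡17), b=37^2·(≡33) mod 37; (17|37)=-1, (33|37)=+1; (−1)^{0·2·18}·(-1)^2·(+1)^0 = +1.
v=17: a=17^1·(≡8), b=17^-2·(≡12) mod 17; (8|17)=+1, (12|17)=-1; (−1)^{1·-2·8}·(+1)^-2·(-1)^1 = -1.
v=19: a=19^1·(≡18), b=19^3·(≡11) mod 19; (18|19)=-1, (11|19)=+1; (−1)^{1·3·9}·(-1)^3·(+1)^1 = +1.
v=29: a=29^1·(≡14), b=29^0·(≡2) mod 29; (14|29)=-1, (2|29)=-1; (−1)^{1·0·14}·(-1)^0·(-1)^1 = -1.
v=7: a=7^3·(≡6), b=7^-2·(≡1) mod 7; (6|7)=-1, (1|7)=+1; (−1)^{3·-2·3}·(-1)^-2·(+1)^3 = +1.
v=5: a=5^7·(≡2), b=5^3·(≡1) mod 5; (2|5)=-1, (1|5)=+1; (−1)^{7·3·2}·(-1)^3·(+1)^7 = -1.
v=11: a=11^1·(≡4), b=11^0·(≡6) mod 11; (4|11)=+1, (6|11)=-1; (−1)^{1·0·5}·(+1)^0·(-1)^1 = -1.
|Ram(-46881835, 95)| = 4, even; anisotropic at {5, 11, 17, 29}.

[5, 11, 17, 29]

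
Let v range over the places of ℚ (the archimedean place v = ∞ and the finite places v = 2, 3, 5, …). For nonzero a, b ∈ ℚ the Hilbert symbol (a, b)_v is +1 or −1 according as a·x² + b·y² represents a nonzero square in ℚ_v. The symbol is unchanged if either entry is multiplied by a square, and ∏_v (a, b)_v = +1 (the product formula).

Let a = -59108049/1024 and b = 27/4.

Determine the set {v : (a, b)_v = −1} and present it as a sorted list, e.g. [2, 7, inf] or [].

[2, 7]

Mod squares: a ≡ -1001, b ≡ 3. Check v ∈ {∞, 2, 3, 7, 11, 13}.
v=13: a=13^1·(≡12), b=13^0·(≡10) mod 13; (12|13)=+1, (10|13)=+1; (−1)^{1·0·6}·(+1)^0·(+1)^1 = +1.
v=11: a=11^1·(≡8), b=11^0·(≡4) mod 11; (8|11)=-1, (4|11)=+1; (−1)^{1·0·5}·(-1)^0·(+1)^1 = +1.
v=7: a=7^1·(≡1), b=7^0·(≡5) mod 7; (1|7)=+1, (5|7)=-1; (−1)^{1·0·3}·(+1)^0·(-1)^1 = -1.
v=2: v_2(a)=-10, v_2(b)=-2; units ≡ 7, 3 (mod 8); ε·ε+αω+βω = 1·1+-10·1+-2·0 ≡ 1  ⇒  (a,b)_2 = -1.
v=∞: -1001 < 0 and 3 > 0  ⇒  (a,b)_∞ = +1.
v=3: a=3^10·(≡1), b=3^3·(≡1) mod 3; (1|3)=+1, (1|3)=+1; (−1)^{10·3·1}·(+1)^3·(+1)^10 = +1.
(-1001, 3 / ℚ) ramifies at {2, 7}: a division algebra.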